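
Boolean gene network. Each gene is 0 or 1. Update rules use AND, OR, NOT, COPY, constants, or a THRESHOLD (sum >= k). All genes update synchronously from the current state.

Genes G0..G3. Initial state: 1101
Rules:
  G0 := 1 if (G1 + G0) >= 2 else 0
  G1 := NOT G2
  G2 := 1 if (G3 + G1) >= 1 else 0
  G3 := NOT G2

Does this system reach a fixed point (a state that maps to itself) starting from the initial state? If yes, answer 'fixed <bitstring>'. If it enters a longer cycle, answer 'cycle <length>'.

Answer: cycle 4

Derivation:
Step 0: 1101
Step 1: G0=(1+1>=2)=1 G1=NOT G2=NOT 0=1 G2=(1+1>=1)=1 G3=NOT G2=NOT 0=1 -> 1111
Step 2: G0=(1+1>=2)=1 G1=NOT G2=NOT 1=0 G2=(1+1>=1)=1 G3=NOT G2=NOT 1=0 -> 1010
Step 3: G0=(0+1>=2)=0 G1=NOT G2=NOT 1=0 G2=(0+0>=1)=0 G3=NOT G2=NOT 1=0 -> 0000
Step 4: G0=(0+0>=2)=0 G1=NOT G2=NOT 0=1 G2=(0+0>=1)=0 G3=NOT G2=NOT 0=1 -> 0101
Step 5: G0=(1+0>=2)=0 G1=NOT G2=NOT 0=1 G2=(1+1>=1)=1 G3=NOT G2=NOT 0=1 -> 0111
Step 6: G0=(1+0>=2)=0 G1=NOT G2=NOT 1=0 G2=(1+1>=1)=1 G3=NOT G2=NOT 1=0 -> 0010
Step 7: G0=(0+0>=2)=0 G1=NOT G2=NOT 1=0 G2=(0+0>=1)=0 G3=NOT G2=NOT 1=0 -> 0000
Cycle of length 4 starting at step 3 -> no fixed point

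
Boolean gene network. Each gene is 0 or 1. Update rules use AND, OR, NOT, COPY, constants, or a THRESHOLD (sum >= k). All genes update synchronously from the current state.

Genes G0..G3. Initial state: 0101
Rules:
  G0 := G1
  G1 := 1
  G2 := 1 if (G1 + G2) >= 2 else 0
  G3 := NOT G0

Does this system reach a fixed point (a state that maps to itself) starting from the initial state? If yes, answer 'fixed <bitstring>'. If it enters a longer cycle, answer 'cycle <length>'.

Answer: fixed 1100

Derivation:
Step 0: 0101
Step 1: G0=G1=1 G1=1(const) G2=(1+0>=2)=0 G3=NOT G0=NOT 0=1 -> 1101
Step 2: G0=G1=1 G1=1(const) G2=(1+0>=2)=0 G3=NOT G0=NOT 1=0 -> 1100
Step 3: G0=G1=1 G1=1(const) G2=(1+0>=2)=0 G3=NOT G0=NOT 1=0 -> 1100
Fixed point reached at step 2: 1100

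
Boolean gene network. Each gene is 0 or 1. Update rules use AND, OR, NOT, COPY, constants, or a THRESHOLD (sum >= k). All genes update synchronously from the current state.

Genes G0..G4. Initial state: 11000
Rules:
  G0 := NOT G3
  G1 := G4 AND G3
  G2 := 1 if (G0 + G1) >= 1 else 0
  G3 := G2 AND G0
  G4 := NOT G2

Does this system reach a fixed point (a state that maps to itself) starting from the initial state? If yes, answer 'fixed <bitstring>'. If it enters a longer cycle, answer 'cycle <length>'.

Step 0: 11000
Step 1: G0=NOT G3=NOT 0=1 G1=G4&G3=0&0=0 G2=(1+1>=1)=1 G3=G2&G0=0&1=0 G4=NOT G2=NOT 0=1 -> 10101
Step 2: G0=NOT G3=NOT 0=1 G1=G4&G3=1&0=0 G2=(1+0>=1)=1 G3=G2&G0=1&1=1 G4=NOT G2=NOT 1=0 -> 10110
Step 3: G0=NOT G3=NOT 1=0 G1=G4&G3=0&1=0 G2=(1+0>=1)=1 G3=G2&G0=1&1=1 G4=NOT G2=NOT 1=0 -> 00110
Step 4: G0=NOT G3=NOT 1=0 G1=G4&G3=0&1=0 G2=(0+0>=1)=0 G3=G2&G0=1&0=0 G4=NOT G2=NOT 1=0 -> 00000
Step 5: G0=NOT G3=NOT 0=1 G1=G4&G3=0&0=0 G2=(0+0>=1)=0 G3=G2&G0=0&0=0 G4=NOT G2=NOT 0=1 -> 10001
Step 6: G0=NOT G3=NOT 0=1 G1=G4&G3=1&0=0 G2=(1+0>=1)=1 G3=G2&G0=0&1=0 G4=NOT G2=NOT 0=1 -> 10101
Cycle of length 5 starting at step 1 -> no fixed point

Answer: cycle 5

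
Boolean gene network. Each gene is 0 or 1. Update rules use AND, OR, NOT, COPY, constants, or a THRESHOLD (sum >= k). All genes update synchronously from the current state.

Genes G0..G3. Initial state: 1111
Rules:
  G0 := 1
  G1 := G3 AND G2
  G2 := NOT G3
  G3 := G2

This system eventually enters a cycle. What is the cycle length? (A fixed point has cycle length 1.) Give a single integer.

Answer: 4

Derivation:
Step 0: 1111
Step 1: G0=1(const) G1=G3&G2=1&1=1 G2=NOT G3=NOT 1=0 G3=G2=1 -> 1101
Step 2: G0=1(const) G1=G3&G2=1&0=0 G2=NOT G3=NOT 1=0 G3=G2=0 -> 1000
Step 3: G0=1(const) G1=G3&G2=0&0=0 G2=NOT G3=NOT 0=1 G3=G2=0 -> 1010
Step 4: G0=1(const) G1=G3&G2=0&1=0 G2=NOT G3=NOT 0=1 G3=G2=1 -> 1011
Step 5: G0=1(const) G1=G3&G2=1&1=1 G2=NOT G3=NOT 1=0 G3=G2=1 -> 1101
State from step 5 equals state from step 1 -> cycle length 4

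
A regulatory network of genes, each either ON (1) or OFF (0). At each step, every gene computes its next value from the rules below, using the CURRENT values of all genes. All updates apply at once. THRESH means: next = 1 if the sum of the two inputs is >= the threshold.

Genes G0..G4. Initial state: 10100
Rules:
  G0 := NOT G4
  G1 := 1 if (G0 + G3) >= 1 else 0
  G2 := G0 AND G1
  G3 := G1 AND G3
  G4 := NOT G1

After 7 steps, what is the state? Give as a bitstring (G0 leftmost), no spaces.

Step 1: G0=NOT G4=NOT 0=1 G1=(1+0>=1)=1 G2=G0&G1=1&0=0 G3=G1&G3=0&0=0 G4=NOT G1=NOT 0=1 -> 11001
Step 2: G0=NOT G4=NOT 1=0 G1=(1+0>=1)=1 G2=G0&G1=1&1=1 G3=G1&G3=1&0=0 G4=NOT G1=NOT 1=0 -> 01100
Step 3: G0=NOT G4=NOT 0=1 G1=(0+0>=1)=0 G2=G0&G1=0&1=0 G3=G1&G3=1&0=0 G4=NOT G1=NOT 1=0 -> 10000
Step 4: G0=NOT G4=NOT 0=1 G1=(1+0>=1)=1 G2=G0&G1=1&0=0 G3=G1&G3=0&0=0 G4=NOT G1=NOT 0=1 -> 11001
Step 5: G0=NOT G4=NOT 1=0 G1=(1+0>=1)=1 G2=G0&G1=1&1=1 G3=G1&G3=1&0=0 G4=NOT G1=NOT 1=0 -> 01100
Step 6: G0=NOT G4=NOT 0=1 G1=(0+0>=1)=0 G2=G0&G1=0&1=0 G3=G1&G3=1&0=0 G4=NOT G1=NOT 1=0 -> 10000
Step 7: G0=NOT G4=NOT 0=1 G1=(1+0>=1)=1 G2=G0&G1=1&0=0 G3=G1&G3=0&0=0 G4=NOT G1=NOT 0=1 -> 11001

11001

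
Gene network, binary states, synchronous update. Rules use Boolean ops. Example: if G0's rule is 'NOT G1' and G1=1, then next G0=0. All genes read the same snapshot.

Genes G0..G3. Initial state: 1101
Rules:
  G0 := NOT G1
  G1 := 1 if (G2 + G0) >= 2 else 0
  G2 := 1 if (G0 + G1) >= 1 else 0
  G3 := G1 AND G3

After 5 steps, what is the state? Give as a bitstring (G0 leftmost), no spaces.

Step 1: G0=NOT G1=NOT 1=0 G1=(0+1>=2)=0 G2=(1+1>=1)=1 G3=G1&G3=1&1=1 -> 0011
Step 2: G0=NOT G1=NOT 0=1 G1=(1+0>=2)=0 G2=(0+0>=1)=0 G3=G1&G3=0&1=0 -> 1000
Step 3: G0=NOT G1=NOT 0=1 G1=(0+1>=2)=0 G2=(1+0>=1)=1 G3=G1&G3=0&0=0 -> 1010
Step 4: G0=NOT G1=NOT 0=1 G1=(1+1>=2)=1 G2=(1+0>=1)=1 G3=G1&G3=0&0=0 -> 1110
Step 5: G0=NOT G1=NOT 1=0 G1=(1+1>=2)=1 G2=(1+1>=1)=1 G3=G1&G3=1&0=0 -> 0110

0110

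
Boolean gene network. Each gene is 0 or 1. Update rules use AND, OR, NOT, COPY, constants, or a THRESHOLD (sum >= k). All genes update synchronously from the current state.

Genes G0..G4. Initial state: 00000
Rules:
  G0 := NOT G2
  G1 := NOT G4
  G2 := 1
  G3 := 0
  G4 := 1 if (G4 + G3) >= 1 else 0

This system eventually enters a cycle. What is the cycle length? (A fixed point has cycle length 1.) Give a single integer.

Step 0: 00000
Step 1: G0=NOT G2=NOT 0=1 G1=NOT G4=NOT 0=1 G2=1(const) G3=0(const) G4=(0+0>=1)=0 -> 11100
Step 2: G0=NOT G2=NOT 1=0 G1=NOT G4=NOT 0=1 G2=1(const) G3=0(const) G4=(0+0>=1)=0 -> 01100
Step 3: G0=NOT G2=NOT 1=0 G1=NOT G4=NOT 0=1 G2=1(const) G3=0(const) G4=(0+0>=1)=0 -> 01100
State from step 3 equals state from step 2 -> cycle length 1

Answer: 1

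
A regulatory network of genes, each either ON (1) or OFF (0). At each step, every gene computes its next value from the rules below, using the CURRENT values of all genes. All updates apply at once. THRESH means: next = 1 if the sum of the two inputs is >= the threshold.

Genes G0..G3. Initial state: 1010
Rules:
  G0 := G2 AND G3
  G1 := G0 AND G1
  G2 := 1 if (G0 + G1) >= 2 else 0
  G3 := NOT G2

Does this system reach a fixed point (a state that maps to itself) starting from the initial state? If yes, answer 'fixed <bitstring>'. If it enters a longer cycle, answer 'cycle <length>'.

Answer: fixed 0001

Derivation:
Step 0: 1010
Step 1: G0=G2&G3=1&0=0 G1=G0&G1=1&0=0 G2=(1+0>=2)=0 G3=NOT G2=NOT 1=0 -> 0000
Step 2: G0=G2&G3=0&0=0 G1=G0&G1=0&0=0 G2=(0+0>=2)=0 G3=NOT G2=NOT 0=1 -> 0001
Step 3: G0=G2&G3=0&1=0 G1=G0&G1=0&0=0 G2=(0+0>=2)=0 G3=NOT G2=NOT 0=1 -> 0001
Fixed point reached at step 2: 0001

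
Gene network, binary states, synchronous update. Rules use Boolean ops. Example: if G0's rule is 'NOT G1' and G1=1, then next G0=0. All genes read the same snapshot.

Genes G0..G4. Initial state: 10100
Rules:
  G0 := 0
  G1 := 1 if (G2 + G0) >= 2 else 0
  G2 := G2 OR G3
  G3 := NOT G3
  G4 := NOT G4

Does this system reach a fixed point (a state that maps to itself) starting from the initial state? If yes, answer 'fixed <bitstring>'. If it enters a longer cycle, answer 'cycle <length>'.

Answer: cycle 2

Derivation:
Step 0: 10100
Step 1: G0=0(const) G1=(1+1>=2)=1 G2=G2|G3=1|0=1 G3=NOT G3=NOT 0=1 G4=NOT G4=NOT 0=1 -> 01111
Step 2: G0=0(const) G1=(1+0>=2)=0 G2=G2|G3=1|1=1 G3=NOT G3=NOT 1=0 G4=NOT G4=NOT 1=0 -> 00100
Step 3: G0=0(const) G1=(1+0>=2)=0 G2=G2|G3=1|0=1 G3=NOT G3=NOT 0=1 G4=NOT G4=NOT 0=1 -> 00111
Step 4: G0=0(const) G1=(1+0>=2)=0 G2=G2|G3=1|1=1 G3=NOT G3=NOT 1=0 G4=NOT G4=NOT 1=0 -> 00100
Cycle of length 2 starting at step 2 -> no fixed point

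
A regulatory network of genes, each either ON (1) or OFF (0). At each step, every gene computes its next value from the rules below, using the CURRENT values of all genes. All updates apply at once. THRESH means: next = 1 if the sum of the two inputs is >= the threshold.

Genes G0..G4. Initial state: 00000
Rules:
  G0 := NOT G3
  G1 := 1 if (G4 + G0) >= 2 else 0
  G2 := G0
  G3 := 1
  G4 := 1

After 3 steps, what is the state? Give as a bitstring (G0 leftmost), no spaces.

Step 1: G0=NOT G3=NOT 0=1 G1=(0+0>=2)=0 G2=G0=0 G3=1(const) G4=1(const) -> 10011
Step 2: G0=NOT G3=NOT 1=0 G1=(1+1>=2)=1 G2=G0=1 G3=1(const) G4=1(const) -> 01111
Step 3: G0=NOT G3=NOT 1=0 G1=(1+0>=2)=0 G2=G0=0 G3=1(const) G4=1(const) -> 00011

00011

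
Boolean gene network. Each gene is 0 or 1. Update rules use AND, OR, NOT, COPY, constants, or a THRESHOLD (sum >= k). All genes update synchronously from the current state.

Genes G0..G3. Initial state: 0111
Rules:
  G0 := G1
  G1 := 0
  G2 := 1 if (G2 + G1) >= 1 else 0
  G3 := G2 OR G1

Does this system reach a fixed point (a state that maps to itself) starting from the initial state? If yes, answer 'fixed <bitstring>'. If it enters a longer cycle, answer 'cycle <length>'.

Step 0: 0111
Step 1: G0=G1=1 G1=0(const) G2=(1+1>=1)=1 G3=G2|G1=1|1=1 -> 1011
Step 2: G0=G1=0 G1=0(const) G2=(1+0>=1)=1 G3=G2|G1=1|0=1 -> 0011
Step 3: G0=G1=0 G1=0(const) G2=(1+0>=1)=1 G3=G2|G1=1|0=1 -> 0011
Fixed point reached at step 2: 0011

Answer: fixed 0011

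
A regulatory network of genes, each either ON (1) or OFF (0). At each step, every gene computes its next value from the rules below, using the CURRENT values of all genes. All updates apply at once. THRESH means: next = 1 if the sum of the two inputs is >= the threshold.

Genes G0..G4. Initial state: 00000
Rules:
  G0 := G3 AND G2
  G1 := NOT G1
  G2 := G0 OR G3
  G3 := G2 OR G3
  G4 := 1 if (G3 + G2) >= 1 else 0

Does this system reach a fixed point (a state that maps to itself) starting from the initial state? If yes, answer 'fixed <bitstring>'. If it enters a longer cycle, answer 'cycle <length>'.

Step 0: 00000
Step 1: G0=G3&G2=0&0=0 G1=NOT G1=NOT 0=1 G2=G0|G3=0|0=0 G3=G2|G3=0|0=0 G4=(0+0>=1)=0 -> 01000
Step 2: G0=G3&G2=0&0=0 G1=NOT G1=NOT 1=0 G2=G0|G3=0|0=0 G3=G2|G3=0|0=0 G4=(0+0>=1)=0 -> 00000
Cycle of length 2 starting at step 0 -> no fixed point

Answer: cycle 2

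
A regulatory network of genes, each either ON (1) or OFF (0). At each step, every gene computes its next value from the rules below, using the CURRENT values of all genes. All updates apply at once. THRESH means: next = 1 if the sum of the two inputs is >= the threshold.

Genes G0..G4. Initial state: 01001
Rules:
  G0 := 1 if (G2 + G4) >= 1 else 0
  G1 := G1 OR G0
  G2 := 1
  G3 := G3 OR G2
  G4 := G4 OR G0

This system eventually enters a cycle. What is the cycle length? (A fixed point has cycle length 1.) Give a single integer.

Answer: 1

Derivation:
Step 0: 01001
Step 1: G0=(0+1>=1)=1 G1=G1|G0=1|0=1 G2=1(const) G3=G3|G2=0|0=0 G4=G4|G0=1|0=1 -> 11101
Step 2: G0=(1+1>=1)=1 G1=G1|G0=1|1=1 G2=1(const) G3=G3|G2=0|1=1 G4=G4|G0=1|1=1 -> 11111
Step 3: G0=(1+1>=1)=1 G1=G1|G0=1|1=1 G2=1(const) G3=G3|G2=1|1=1 G4=G4|G0=1|1=1 -> 11111
State from step 3 equals state from step 2 -> cycle length 1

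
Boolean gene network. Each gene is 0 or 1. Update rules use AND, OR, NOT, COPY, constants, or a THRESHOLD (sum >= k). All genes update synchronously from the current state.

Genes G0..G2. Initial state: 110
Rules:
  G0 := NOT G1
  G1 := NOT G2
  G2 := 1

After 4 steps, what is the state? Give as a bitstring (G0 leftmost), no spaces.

Step 1: G0=NOT G1=NOT 1=0 G1=NOT G2=NOT 0=1 G2=1(const) -> 011
Step 2: G0=NOT G1=NOT 1=0 G1=NOT G2=NOT 1=0 G2=1(const) -> 001
Step 3: G0=NOT G1=NOT 0=1 G1=NOT G2=NOT 1=0 G2=1(const) -> 101
Step 4: G0=NOT G1=NOT 0=1 G1=NOT G2=NOT 1=0 G2=1(const) -> 101

101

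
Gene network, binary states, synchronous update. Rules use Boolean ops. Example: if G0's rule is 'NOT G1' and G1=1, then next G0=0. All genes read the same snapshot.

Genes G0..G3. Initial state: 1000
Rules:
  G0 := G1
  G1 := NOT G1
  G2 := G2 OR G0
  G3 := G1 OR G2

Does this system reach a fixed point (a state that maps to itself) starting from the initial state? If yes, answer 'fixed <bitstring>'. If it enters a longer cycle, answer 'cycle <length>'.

Answer: cycle 2

Derivation:
Step 0: 1000
Step 1: G0=G1=0 G1=NOT G1=NOT 0=1 G2=G2|G0=0|1=1 G3=G1|G2=0|0=0 -> 0110
Step 2: G0=G1=1 G1=NOT G1=NOT 1=0 G2=G2|G0=1|0=1 G3=G1|G2=1|1=1 -> 1011
Step 3: G0=G1=0 G1=NOT G1=NOT 0=1 G2=G2|G0=1|1=1 G3=G1|G2=0|1=1 -> 0111
Step 4: G0=G1=1 G1=NOT G1=NOT 1=0 G2=G2|G0=1|0=1 G3=G1|G2=1|1=1 -> 1011
Cycle of length 2 starting at step 2 -> no fixed point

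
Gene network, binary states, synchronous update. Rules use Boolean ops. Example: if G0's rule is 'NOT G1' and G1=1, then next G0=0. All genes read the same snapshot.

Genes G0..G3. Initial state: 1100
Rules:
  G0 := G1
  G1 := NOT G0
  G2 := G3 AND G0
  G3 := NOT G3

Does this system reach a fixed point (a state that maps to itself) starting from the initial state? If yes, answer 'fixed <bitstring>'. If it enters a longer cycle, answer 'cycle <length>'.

Answer: cycle 4

Derivation:
Step 0: 1100
Step 1: G0=G1=1 G1=NOT G0=NOT 1=0 G2=G3&G0=0&1=0 G3=NOT G3=NOT 0=1 -> 1001
Step 2: G0=G1=0 G1=NOT G0=NOT 1=0 G2=G3&G0=1&1=1 G3=NOT G3=NOT 1=0 -> 0010
Step 3: G0=G1=0 G1=NOT G0=NOT 0=1 G2=G3&G0=0&0=0 G3=NOT G3=NOT 0=1 -> 0101
Step 4: G0=G1=1 G1=NOT G0=NOT 0=1 G2=G3&G0=1&0=0 G3=NOT G3=NOT 1=0 -> 1100
Cycle of length 4 starting at step 0 -> no fixed point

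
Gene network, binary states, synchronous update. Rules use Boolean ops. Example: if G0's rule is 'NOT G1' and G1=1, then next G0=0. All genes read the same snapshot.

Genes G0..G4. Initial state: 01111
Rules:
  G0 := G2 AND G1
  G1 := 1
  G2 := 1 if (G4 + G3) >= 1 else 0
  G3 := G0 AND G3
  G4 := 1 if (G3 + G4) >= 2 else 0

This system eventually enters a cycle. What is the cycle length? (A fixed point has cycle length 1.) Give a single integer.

Step 0: 01111
Step 1: G0=G2&G1=1&1=1 G1=1(const) G2=(1+1>=1)=1 G3=G0&G3=0&1=0 G4=(1+1>=2)=1 -> 11101
Step 2: G0=G2&G1=1&1=1 G1=1(const) G2=(1+0>=1)=1 G3=G0&G3=1&0=0 G4=(0+1>=2)=0 -> 11100
Step 3: G0=G2&G1=1&1=1 G1=1(const) G2=(0+0>=1)=0 G3=G0&G3=1&0=0 G4=(0+0>=2)=0 -> 11000
Step 4: G0=G2&G1=0&1=0 G1=1(const) G2=(0+0>=1)=0 G3=G0&G3=1&0=0 G4=(0+0>=2)=0 -> 01000
Step 5: G0=G2&G1=0&1=0 G1=1(const) G2=(0+0>=1)=0 G3=G0&G3=0&0=0 G4=(0+0>=2)=0 -> 01000
State from step 5 equals state from step 4 -> cycle length 1

Answer: 1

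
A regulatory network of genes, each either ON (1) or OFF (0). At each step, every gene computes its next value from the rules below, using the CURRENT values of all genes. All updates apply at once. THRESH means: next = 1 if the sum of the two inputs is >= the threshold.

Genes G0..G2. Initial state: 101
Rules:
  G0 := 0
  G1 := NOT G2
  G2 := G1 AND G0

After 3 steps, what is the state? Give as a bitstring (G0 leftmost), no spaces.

Step 1: G0=0(const) G1=NOT G2=NOT 1=0 G2=G1&G0=0&1=0 -> 000
Step 2: G0=0(const) G1=NOT G2=NOT 0=1 G2=G1&G0=0&0=0 -> 010
Step 3: G0=0(const) G1=NOT G2=NOT 0=1 G2=G1&G0=1&0=0 -> 010

010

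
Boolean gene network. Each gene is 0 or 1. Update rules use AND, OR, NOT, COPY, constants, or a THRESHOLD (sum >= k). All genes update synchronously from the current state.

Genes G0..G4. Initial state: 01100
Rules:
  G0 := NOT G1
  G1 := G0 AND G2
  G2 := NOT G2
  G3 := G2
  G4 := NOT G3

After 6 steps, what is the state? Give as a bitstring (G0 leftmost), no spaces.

Step 1: G0=NOT G1=NOT 1=0 G1=G0&G2=0&1=0 G2=NOT G2=NOT 1=0 G3=G2=1 G4=NOT G3=NOT 0=1 -> 00011
Step 2: G0=NOT G1=NOT 0=1 G1=G0&G2=0&0=0 G2=NOT G2=NOT 0=1 G3=G2=0 G4=NOT G3=NOT 1=0 -> 10100
Step 3: G0=NOT G1=NOT 0=1 G1=G0&G2=1&1=1 G2=NOT G2=NOT 1=0 G3=G2=1 G4=NOT G3=NOT 0=1 -> 11011
Step 4: G0=NOT G1=NOT 1=0 G1=G0&G2=1&0=0 G2=NOT G2=NOT 0=1 G3=G2=0 G4=NOT G3=NOT 1=0 -> 00100
Step 5: G0=NOT G1=NOT 0=1 G1=G0&G2=0&1=0 G2=NOT G2=NOT 1=0 G3=G2=1 G4=NOT G3=NOT 0=1 -> 10011
Step 6: G0=NOT G1=NOT 0=1 G1=G0&G2=1&0=0 G2=NOT G2=NOT 0=1 G3=G2=0 G4=NOT G3=NOT 1=0 -> 10100

10100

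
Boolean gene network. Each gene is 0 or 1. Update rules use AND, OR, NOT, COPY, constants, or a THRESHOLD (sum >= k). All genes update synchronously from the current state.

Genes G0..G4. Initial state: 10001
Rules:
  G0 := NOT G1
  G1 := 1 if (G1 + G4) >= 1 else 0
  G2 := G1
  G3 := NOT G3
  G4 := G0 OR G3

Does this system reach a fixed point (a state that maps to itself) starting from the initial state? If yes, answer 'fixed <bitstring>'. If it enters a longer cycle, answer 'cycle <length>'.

Answer: cycle 2

Derivation:
Step 0: 10001
Step 1: G0=NOT G1=NOT 0=1 G1=(0+1>=1)=1 G2=G1=0 G3=NOT G3=NOT 0=1 G4=G0|G3=1|0=1 -> 11011
Step 2: G0=NOT G1=NOT 1=0 G1=(1+1>=1)=1 G2=G1=1 G3=NOT G3=NOT 1=0 G4=G0|G3=1|1=1 -> 01101
Step 3: G0=NOT G1=NOT 1=0 G1=(1+1>=1)=1 G2=G1=1 G3=NOT G3=NOT 0=1 G4=G0|G3=0|0=0 -> 01110
Step 4: G0=NOT G1=NOT 1=0 G1=(1+0>=1)=1 G2=G1=1 G3=NOT G3=NOT 1=0 G4=G0|G3=0|1=1 -> 01101
Cycle of length 2 starting at step 2 -> no fixed point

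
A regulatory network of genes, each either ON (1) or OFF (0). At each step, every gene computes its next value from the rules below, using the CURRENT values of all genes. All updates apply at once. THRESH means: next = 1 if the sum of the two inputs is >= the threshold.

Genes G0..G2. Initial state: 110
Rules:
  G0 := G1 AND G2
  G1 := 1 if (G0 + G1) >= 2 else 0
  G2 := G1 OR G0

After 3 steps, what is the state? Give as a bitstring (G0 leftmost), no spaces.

Step 1: G0=G1&G2=1&0=0 G1=(1+1>=2)=1 G2=G1|G0=1|1=1 -> 011
Step 2: G0=G1&G2=1&1=1 G1=(0+1>=2)=0 G2=G1|G0=1|0=1 -> 101
Step 3: G0=G1&G2=0&1=0 G1=(1+0>=2)=0 G2=G1|G0=0|1=1 -> 001

001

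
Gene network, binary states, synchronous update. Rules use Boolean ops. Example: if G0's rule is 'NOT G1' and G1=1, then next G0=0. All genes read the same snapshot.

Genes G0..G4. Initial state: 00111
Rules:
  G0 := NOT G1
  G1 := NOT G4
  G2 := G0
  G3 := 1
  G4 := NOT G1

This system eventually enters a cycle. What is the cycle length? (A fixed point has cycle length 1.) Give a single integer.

Step 0: 00111
Step 1: G0=NOT G1=NOT 0=1 G1=NOT G4=NOT 1=0 G2=G0=0 G3=1(const) G4=NOT G1=NOT 0=1 -> 10011
Step 2: G0=NOT G1=NOT 0=1 G1=NOT G4=NOT 1=0 G2=G0=1 G3=1(const) G4=NOT G1=NOT 0=1 -> 10111
Step 3: G0=NOT G1=NOT 0=1 G1=NOT G4=NOT 1=0 G2=G0=1 G3=1(const) G4=NOT G1=NOT 0=1 -> 10111
State from step 3 equals state from step 2 -> cycle length 1

Answer: 1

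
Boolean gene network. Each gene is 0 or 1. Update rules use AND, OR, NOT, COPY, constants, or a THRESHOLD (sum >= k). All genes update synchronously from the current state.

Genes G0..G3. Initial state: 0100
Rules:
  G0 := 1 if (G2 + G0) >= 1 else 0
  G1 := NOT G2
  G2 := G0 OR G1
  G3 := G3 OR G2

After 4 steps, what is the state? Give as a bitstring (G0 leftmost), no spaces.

Step 1: G0=(0+0>=1)=0 G1=NOT G2=NOT 0=1 G2=G0|G1=0|1=1 G3=G3|G2=0|0=0 -> 0110
Step 2: G0=(1+0>=1)=1 G1=NOT G2=NOT 1=0 G2=G0|G1=0|1=1 G3=G3|G2=0|1=1 -> 1011
Step 3: G0=(1+1>=1)=1 G1=NOT G2=NOT 1=0 G2=G0|G1=1|0=1 G3=G3|G2=1|1=1 -> 1011
Step 4: G0=(1+1>=1)=1 G1=NOT G2=NOT 1=0 G2=G0|G1=1|0=1 G3=G3|G2=1|1=1 -> 1011

1011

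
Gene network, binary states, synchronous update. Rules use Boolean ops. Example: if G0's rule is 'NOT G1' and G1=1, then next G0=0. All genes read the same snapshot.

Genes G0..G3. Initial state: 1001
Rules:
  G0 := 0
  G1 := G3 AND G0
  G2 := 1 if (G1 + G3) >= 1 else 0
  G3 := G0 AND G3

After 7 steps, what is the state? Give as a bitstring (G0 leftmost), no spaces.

Step 1: G0=0(const) G1=G3&G0=1&1=1 G2=(0+1>=1)=1 G3=G0&G3=1&1=1 -> 0111
Step 2: G0=0(const) G1=G3&G0=1&0=0 G2=(1+1>=1)=1 G3=G0&G3=0&1=0 -> 0010
Step 3: G0=0(const) G1=G3&G0=0&0=0 G2=(0+0>=1)=0 G3=G0&G3=0&0=0 -> 0000
Step 4: G0=0(const) G1=G3&G0=0&0=0 G2=(0+0>=1)=0 G3=G0&G3=0&0=0 -> 0000
Step 5: G0=0(const) G1=G3&G0=0&0=0 G2=(0+0>=1)=0 G3=G0&G3=0&0=0 -> 0000
Step 6: G0=0(const) G1=G3&G0=0&0=0 G2=(0+0>=1)=0 G3=G0&G3=0&0=0 -> 0000
Step 7: G0=0(const) G1=G3&G0=0&0=0 G2=(0+0>=1)=0 G3=G0&G3=0&0=0 -> 0000

0000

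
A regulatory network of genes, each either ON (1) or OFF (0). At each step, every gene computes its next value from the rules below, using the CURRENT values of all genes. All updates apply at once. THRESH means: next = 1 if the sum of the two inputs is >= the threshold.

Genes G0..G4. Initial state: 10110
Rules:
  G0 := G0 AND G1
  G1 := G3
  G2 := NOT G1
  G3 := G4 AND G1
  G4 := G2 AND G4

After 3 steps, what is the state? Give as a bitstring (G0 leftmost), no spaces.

Step 1: G0=G0&G1=1&0=0 G1=G3=1 G2=NOT G1=NOT 0=1 G3=G4&G1=0&0=0 G4=G2&G4=1&0=0 -> 01100
Step 2: G0=G0&G1=0&1=0 G1=G3=0 G2=NOT G1=NOT 1=0 G3=G4&G1=0&1=0 G4=G2&G4=1&0=0 -> 00000
Step 3: G0=G0&G1=0&0=0 G1=G3=0 G2=NOT G1=NOT 0=1 G3=G4&G1=0&0=0 G4=G2&G4=0&0=0 -> 00100

00100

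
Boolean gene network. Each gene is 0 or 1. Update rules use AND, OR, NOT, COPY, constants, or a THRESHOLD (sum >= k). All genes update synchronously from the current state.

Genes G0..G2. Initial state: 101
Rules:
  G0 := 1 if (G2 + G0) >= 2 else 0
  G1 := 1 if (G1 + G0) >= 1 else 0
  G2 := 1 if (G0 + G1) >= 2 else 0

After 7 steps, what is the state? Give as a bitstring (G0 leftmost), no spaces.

Step 1: G0=(1+1>=2)=1 G1=(0+1>=1)=1 G2=(1+0>=2)=0 -> 110
Step 2: G0=(0+1>=2)=0 G1=(1+1>=1)=1 G2=(1+1>=2)=1 -> 011
Step 3: G0=(1+0>=2)=0 G1=(1+0>=1)=1 G2=(0+1>=2)=0 -> 010
Step 4: G0=(0+0>=2)=0 G1=(1+0>=1)=1 G2=(0+1>=2)=0 -> 010
Step 5: G0=(0+0>=2)=0 G1=(1+0>=1)=1 G2=(0+1>=2)=0 -> 010
Step 6: G0=(0+0>=2)=0 G1=(1+0>=1)=1 G2=(0+1>=2)=0 -> 010
Step 7: G0=(0+0>=2)=0 G1=(1+0>=1)=1 G2=(0+1>=2)=0 -> 010

010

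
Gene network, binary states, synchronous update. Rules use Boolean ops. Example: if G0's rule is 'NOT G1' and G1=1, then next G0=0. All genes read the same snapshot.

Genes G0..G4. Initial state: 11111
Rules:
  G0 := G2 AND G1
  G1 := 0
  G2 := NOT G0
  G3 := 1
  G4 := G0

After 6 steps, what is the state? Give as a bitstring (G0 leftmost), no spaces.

Step 1: G0=G2&G1=1&1=1 G1=0(const) G2=NOT G0=NOT 1=0 G3=1(const) G4=G0=1 -> 10011
Step 2: G0=G2&G1=0&0=0 G1=0(const) G2=NOT G0=NOT 1=0 G3=1(const) G4=G0=1 -> 00011
Step 3: G0=G2&G1=0&0=0 G1=0(const) G2=NOT G0=NOT 0=1 G3=1(const) G4=G0=0 -> 00110
Step 4: G0=G2&G1=1&0=0 G1=0(const) G2=NOT G0=NOT 0=1 G3=1(const) G4=G0=0 -> 00110
Step 5: G0=G2&G1=1&0=0 G1=0(const) G2=NOT G0=NOT 0=1 G3=1(const) G4=G0=0 -> 00110
Step 6: G0=G2&G1=1&0=0 G1=0(const) G2=NOT G0=NOT 0=1 G3=1(const) G4=G0=0 -> 00110

00110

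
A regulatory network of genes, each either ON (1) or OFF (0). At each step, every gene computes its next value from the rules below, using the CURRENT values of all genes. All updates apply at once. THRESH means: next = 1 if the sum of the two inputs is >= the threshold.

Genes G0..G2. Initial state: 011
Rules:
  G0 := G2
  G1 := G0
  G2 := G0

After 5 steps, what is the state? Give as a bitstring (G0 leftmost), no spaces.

Step 1: G0=G2=1 G1=G0=0 G2=G0=0 -> 100
Step 2: G0=G2=0 G1=G0=1 G2=G0=1 -> 011
Step 3: G0=G2=1 G1=G0=0 G2=G0=0 -> 100
Step 4: G0=G2=0 G1=G0=1 G2=G0=1 -> 011
Step 5: G0=G2=1 G1=G0=0 G2=G0=0 -> 100

100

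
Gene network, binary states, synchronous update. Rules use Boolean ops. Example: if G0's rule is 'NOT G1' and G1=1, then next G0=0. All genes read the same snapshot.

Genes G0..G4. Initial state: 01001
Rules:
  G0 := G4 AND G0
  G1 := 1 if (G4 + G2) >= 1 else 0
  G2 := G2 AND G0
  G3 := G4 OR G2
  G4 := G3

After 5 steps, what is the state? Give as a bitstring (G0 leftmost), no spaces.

Step 1: G0=G4&G0=1&0=0 G1=(1+0>=1)=1 G2=G2&G0=0&0=0 G3=G4|G2=1|0=1 G4=G3=0 -> 01010
Step 2: G0=G4&G0=0&0=0 G1=(0+0>=1)=0 G2=G2&G0=0&0=0 G3=G4|G2=0|0=0 G4=G3=1 -> 00001
Step 3: G0=G4&G0=1&0=0 G1=(1+0>=1)=1 G2=G2&G0=0&0=0 G3=G4|G2=1|0=1 G4=G3=0 -> 01010
Step 4: G0=G4&G0=0&0=0 G1=(0+0>=1)=0 G2=G2&G0=0&0=0 G3=G4|G2=0|0=0 G4=G3=1 -> 00001
Step 5: G0=G4&G0=1&0=0 G1=(1+0>=1)=1 G2=G2&G0=0&0=0 G3=G4|G2=1|0=1 G4=G3=0 -> 01010

01010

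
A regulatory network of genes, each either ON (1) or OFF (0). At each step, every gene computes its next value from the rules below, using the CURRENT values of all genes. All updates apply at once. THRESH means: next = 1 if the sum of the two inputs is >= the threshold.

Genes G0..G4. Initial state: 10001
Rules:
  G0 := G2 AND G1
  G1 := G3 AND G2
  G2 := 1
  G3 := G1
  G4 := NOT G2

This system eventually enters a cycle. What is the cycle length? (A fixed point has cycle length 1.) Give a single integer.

Answer: 1

Derivation:
Step 0: 10001
Step 1: G0=G2&G1=0&0=0 G1=G3&G2=0&0=0 G2=1(const) G3=G1=0 G4=NOT G2=NOT 0=1 -> 00101
Step 2: G0=G2&G1=1&0=0 G1=G3&G2=0&1=0 G2=1(const) G3=G1=0 G4=NOT G2=NOT 1=0 -> 00100
Step 3: G0=G2&G1=1&0=0 G1=G3&G2=0&1=0 G2=1(const) G3=G1=0 G4=NOT G2=NOT 1=0 -> 00100
State from step 3 equals state from step 2 -> cycle length 1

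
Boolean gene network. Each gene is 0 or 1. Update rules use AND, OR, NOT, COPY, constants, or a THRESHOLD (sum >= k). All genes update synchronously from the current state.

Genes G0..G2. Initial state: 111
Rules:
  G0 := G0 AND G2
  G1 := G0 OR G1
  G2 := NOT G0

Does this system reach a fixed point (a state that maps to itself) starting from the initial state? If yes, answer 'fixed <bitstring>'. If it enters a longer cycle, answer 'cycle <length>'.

Step 0: 111
Step 1: G0=G0&G2=1&1=1 G1=G0|G1=1|1=1 G2=NOT G0=NOT 1=0 -> 110
Step 2: G0=G0&G2=1&0=0 G1=G0|G1=1|1=1 G2=NOT G0=NOT 1=0 -> 010
Step 3: G0=G0&G2=0&0=0 G1=G0|G1=0|1=1 G2=NOT G0=NOT 0=1 -> 011
Step 4: G0=G0&G2=0&1=0 G1=G0|G1=0|1=1 G2=NOT G0=NOT 0=1 -> 011
Fixed point reached at step 3: 011

Answer: fixed 011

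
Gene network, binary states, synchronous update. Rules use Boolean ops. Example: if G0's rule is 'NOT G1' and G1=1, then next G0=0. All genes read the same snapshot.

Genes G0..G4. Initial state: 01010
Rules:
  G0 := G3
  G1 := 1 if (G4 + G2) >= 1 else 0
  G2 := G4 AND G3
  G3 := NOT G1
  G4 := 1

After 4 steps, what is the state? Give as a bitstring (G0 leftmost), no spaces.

Step 1: G0=G3=1 G1=(0+0>=1)=0 G2=G4&G3=0&1=0 G3=NOT G1=NOT 1=0 G4=1(const) -> 10001
Step 2: G0=G3=0 G1=(1+0>=1)=1 G2=G4&G3=1&0=0 G3=NOT G1=NOT 0=1 G4=1(const) -> 01011
Step 3: G0=G3=1 G1=(1+0>=1)=1 G2=G4&G3=1&1=1 G3=NOT G1=NOT 1=0 G4=1(const) -> 11101
Step 4: G0=G3=0 G1=(1+1>=1)=1 G2=G4&G3=1&0=0 G3=NOT G1=NOT 1=0 G4=1(const) -> 01001

01001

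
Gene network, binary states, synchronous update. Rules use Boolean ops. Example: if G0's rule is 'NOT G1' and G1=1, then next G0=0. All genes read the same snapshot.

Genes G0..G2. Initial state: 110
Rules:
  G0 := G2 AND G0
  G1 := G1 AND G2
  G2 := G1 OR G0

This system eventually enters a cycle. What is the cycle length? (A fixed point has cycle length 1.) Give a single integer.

Step 0: 110
Step 1: G0=G2&G0=0&1=0 G1=G1&G2=1&0=0 G2=G1|G0=1|1=1 -> 001
Step 2: G0=G2&G0=1&0=0 G1=G1&G2=0&1=0 G2=G1|G0=0|0=0 -> 000
Step 3: G0=G2&G0=0&0=0 G1=G1&G2=0&0=0 G2=G1|G0=0|0=0 -> 000
State from step 3 equals state from step 2 -> cycle length 1

Answer: 1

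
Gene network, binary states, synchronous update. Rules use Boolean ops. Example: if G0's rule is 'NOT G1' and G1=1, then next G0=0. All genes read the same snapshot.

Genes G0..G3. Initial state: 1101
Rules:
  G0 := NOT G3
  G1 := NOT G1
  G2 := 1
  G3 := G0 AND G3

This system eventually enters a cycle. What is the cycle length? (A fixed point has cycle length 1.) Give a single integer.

Step 0: 1101
Step 1: G0=NOT G3=NOT 1=0 G1=NOT G1=NOT 1=0 G2=1(const) G3=G0&G3=1&1=1 -> 0011
Step 2: G0=NOT G3=NOT 1=0 G1=NOT G1=NOT 0=1 G2=1(const) G3=G0&G3=0&1=0 -> 0110
Step 3: G0=NOT G3=NOT 0=1 G1=NOT G1=NOT 1=0 G2=1(const) G3=G0&G3=0&0=0 -> 1010
Step 4: G0=NOT G3=NOT 0=1 G1=NOT G1=NOT 0=1 G2=1(const) G3=G0&G3=1&0=0 -> 1110
Step 5: G0=NOT G3=NOT 0=1 G1=NOT G1=NOT 1=0 G2=1(const) G3=G0&G3=1&0=0 -> 1010
State from step 5 equals state from step 3 -> cycle length 2

Answer: 2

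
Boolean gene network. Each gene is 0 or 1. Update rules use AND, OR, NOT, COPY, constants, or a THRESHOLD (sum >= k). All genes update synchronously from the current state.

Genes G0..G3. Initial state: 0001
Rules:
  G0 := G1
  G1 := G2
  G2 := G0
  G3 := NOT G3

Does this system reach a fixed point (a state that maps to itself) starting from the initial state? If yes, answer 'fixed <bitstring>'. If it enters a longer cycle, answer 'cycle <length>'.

Step 0: 0001
Step 1: G0=G1=0 G1=G2=0 G2=G0=0 G3=NOT G3=NOT 1=0 -> 0000
Step 2: G0=G1=0 G1=G2=0 G2=G0=0 G3=NOT G3=NOT 0=1 -> 0001
Cycle of length 2 starting at step 0 -> no fixed point

Answer: cycle 2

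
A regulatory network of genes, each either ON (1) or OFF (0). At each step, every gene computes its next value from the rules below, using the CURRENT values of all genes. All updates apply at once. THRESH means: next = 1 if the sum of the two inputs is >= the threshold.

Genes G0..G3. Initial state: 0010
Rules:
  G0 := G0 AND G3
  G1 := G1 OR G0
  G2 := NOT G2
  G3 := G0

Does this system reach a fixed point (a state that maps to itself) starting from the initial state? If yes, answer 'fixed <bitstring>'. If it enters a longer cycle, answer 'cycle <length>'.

Step 0: 0010
Step 1: G0=G0&G3=0&0=0 G1=G1|G0=0|0=0 G2=NOT G2=NOT 1=0 G3=G0=0 -> 0000
Step 2: G0=G0&G3=0&0=0 G1=G1|G0=0|0=0 G2=NOT G2=NOT 0=1 G3=G0=0 -> 0010
Cycle of length 2 starting at step 0 -> no fixed point

Answer: cycle 2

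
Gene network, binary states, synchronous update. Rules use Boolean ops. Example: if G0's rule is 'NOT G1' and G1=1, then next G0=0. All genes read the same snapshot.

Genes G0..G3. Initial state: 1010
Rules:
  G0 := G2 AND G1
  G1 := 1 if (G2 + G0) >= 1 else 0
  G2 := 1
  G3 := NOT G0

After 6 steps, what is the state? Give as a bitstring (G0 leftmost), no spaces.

Step 1: G0=G2&G1=1&0=0 G1=(1+1>=1)=1 G2=1(const) G3=NOT G0=NOT 1=0 -> 0110
Step 2: G0=G2&G1=1&1=1 G1=(1+0>=1)=1 G2=1(const) G3=NOT G0=NOT 0=1 -> 1111
Step 3: G0=G2&G1=1&1=1 G1=(1+1>=1)=1 G2=1(const) G3=NOT G0=NOT 1=0 -> 1110
Step 4: G0=G2&G1=1&1=1 G1=(1+1>=1)=1 G2=1(const) G3=NOT G0=NOT 1=0 -> 1110
Step 5: G0=G2&G1=1&1=1 G1=(1+1>=1)=1 G2=1(const) G3=NOT G0=NOT 1=0 -> 1110
Step 6: G0=G2&G1=1&1=1 G1=(1+1>=1)=1 G2=1(const) G3=NOT G0=NOT 1=0 -> 1110

1110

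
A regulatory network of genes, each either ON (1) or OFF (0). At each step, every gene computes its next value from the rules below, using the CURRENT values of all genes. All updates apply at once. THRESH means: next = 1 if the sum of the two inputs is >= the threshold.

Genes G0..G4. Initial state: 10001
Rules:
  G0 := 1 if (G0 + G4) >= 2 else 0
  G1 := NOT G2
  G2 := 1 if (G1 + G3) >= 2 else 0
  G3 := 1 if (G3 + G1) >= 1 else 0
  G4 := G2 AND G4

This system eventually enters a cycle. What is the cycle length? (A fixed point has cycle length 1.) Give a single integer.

Step 0: 10001
Step 1: G0=(1+1>=2)=1 G1=NOT G2=NOT 0=1 G2=(0+0>=2)=0 G3=(0+0>=1)=0 G4=G2&G4=0&1=0 -> 11000
Step 2: G0=(1+0>=2)=0 G1=NOT G2=NOT 0=1 G2=(1+0>=2)=0 G3=(0+1>=1)=1 G4=G2&G4=0&0=0 -> 01010
Step 3: G0=(0+0>=2)=0 G1=NOT G2=NOT 0=1 G2=(1+1>=2)=1 G3=(1+1>=1)=1 G4=G2&G4=0&0=0 -> 01110
Step 4: G0=(0+0>=2)=0 G1=NOT G2=NOT 1=0 G2=(1+1>=2)=1 G3=(1+1>=1)=1 G4=G2&G4=1&0=0 -> 00110
Step 5: G0=(0+0>=2)=0 G1=NOT G2=NOT 1=0 G2=(0+1>=2)=0 G3=(1+0>=1)=1 G4=G2&G4=1&0=0 -> 00010
Step 6: G0=(0+0>=2)=0 G1=NOT G2=NOT 0=1 G2=(0+1>=2)=0 G3=(1+0>=1)=1 G4=G2&G4=0&0=0 -> 01010
State from step 6 equals state from step 2 -> cycle length 4

Answer: 4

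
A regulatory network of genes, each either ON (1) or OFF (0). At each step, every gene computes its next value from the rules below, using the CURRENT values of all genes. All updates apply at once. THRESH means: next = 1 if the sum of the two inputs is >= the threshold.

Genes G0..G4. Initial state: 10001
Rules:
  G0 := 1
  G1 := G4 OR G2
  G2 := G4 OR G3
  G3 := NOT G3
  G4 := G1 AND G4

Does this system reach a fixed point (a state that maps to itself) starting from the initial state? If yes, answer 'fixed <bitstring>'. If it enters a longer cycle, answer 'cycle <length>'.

Step 0: 10001
Step 1: G0=1(const) G1=G4|G2=1|0=1 G2=G4|G3=1|0=1 G3=NOT G3=NOT 0=1 G4=G1&G4=0&1=0 -> 11110
Step 2: G0=1(const) G1=G4|G2=0|1=1 G2=G4|G3=0|1=1 G3=NOT G3=NOT 1=0 G4=G1&G4=1&0=0 -> 11100
Step 3: G0=1(const) G1=G4|G2=0|1=1 G2=G4|G3=0|0=0 G3=NOT G3=NOT 0=1 G4=G1&G4=1&0=0 -> 11010
Step 4: G0=1(const) G1=G4|G2=0|0=0 G2=G4|G3=0|1=1 G3=NOT G3=NOT 1=0 G4=G1&G4=1&0=0 -> 10100
Step 5: G0=1(const) G1=G4|G2=0|1=1 G2=G4|G3=0|0=0 G3=NOT G3=NOT 0=1 G4=G1&G4=0&0=0 -> 11010
Cycle of length 2 starting at step 3 -> no fixed point

Answer: cycle 2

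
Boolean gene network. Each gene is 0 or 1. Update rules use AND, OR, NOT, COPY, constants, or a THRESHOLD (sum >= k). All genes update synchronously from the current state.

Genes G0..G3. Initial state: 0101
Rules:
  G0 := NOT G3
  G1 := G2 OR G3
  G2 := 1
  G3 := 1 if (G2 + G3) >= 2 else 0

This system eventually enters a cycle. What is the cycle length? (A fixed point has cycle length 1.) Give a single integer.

Answer: 1

Derivation:
Step 0: 0101
Step 1: G0=NOT G3=NOT 1=0 G1=G2|G3=0|1=1 G2=1(const) G3=(0+1>=2)=0 -> 0110
Step 2: G0=NOT G3=NOT 0=1 G1=G2|G3=1|0=1 G2=1(const) G3=(1+0>=2)=0 -> 1110
Step 3: G0=NOT G3=NOT 0=1 G1=G2|G3=1|0=1 G2=1(const) G3=(1+0>=2)=0 -> 1110
State from step 3 equals state from step 2 -> cycle length 1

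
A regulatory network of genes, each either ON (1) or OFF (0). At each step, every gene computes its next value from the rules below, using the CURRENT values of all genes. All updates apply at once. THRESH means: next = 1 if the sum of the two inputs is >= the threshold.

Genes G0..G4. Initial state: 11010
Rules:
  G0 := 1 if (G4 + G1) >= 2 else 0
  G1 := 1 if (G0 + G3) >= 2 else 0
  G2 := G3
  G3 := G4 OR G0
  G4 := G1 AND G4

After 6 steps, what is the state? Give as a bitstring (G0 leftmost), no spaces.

Step 1: G0=(0+1>=2)=0 G1=(1+1>=2)=1 G2=G3=1 G3=G4|G0=0|1=1 G4=G1&G4=1&0=0 -> 01110
Step 2: G0=(0+1>=2)=0 G1=(0+1>=2)=0 G2=G3=1 G3=G4|G0=0|0=0 G4=G1&G4=1&0=0 -> 00100
Step 3: G0=(0+0>=2)=0 G1=(0+0>=2)=0 G2=G3=0 G3=G4|G0=0|0=0 G4=G1&G4=0&0=0 -> 00000
Step 4: G0=(0+0>=2)=0 G1=(0+0>=2)=0 G2=G3=0 G3=G4|G0=0|0=0 G4=G1&G4=0&0=0 -> 00000
Step 5: G0=(0+0>=2)=0 G1=(0+0>=2)=0 G2=G3=0 G3=G4|G0=0|0=0 G4=G1&G4=0&0=0 -> 00000
Step 6: G0=(0+0>=2)=0 G1=(0+0>=2)=0 G2=G3=0 G3=G4|G0=0|0=0 G4=G1&G4=0&0=0 -> 00000

00000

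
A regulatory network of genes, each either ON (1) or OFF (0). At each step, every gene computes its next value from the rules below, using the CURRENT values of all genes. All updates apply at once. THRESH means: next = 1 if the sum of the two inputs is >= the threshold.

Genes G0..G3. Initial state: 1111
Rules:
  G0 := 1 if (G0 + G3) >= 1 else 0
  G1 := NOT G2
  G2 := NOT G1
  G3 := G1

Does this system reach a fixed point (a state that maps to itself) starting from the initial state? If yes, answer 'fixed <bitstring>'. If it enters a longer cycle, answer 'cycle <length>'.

Answer: cycle 2

Derivation:
Step 0: 1111
Step 1: G0=(1+1>=1)=1 G1=NOT G2=NOT 1=0 G2=NOT G1=NOT 1=0 G3=G1=1 -> 1001
Step 2: G0=(1+1>=1)=1 G1=NOT G2=NOT 0=1 G2=NOT G1=NOT 0=1 G3=G1=0 -> 1110
Step 3: G0=(1+0>=1)=1 G1=NOT G2=NOT 1=0 G2=NOT G1=NOT 1=0 G3=G1=1 -> 1001
Cycle of length 2 starting at step 1 -> no fixed point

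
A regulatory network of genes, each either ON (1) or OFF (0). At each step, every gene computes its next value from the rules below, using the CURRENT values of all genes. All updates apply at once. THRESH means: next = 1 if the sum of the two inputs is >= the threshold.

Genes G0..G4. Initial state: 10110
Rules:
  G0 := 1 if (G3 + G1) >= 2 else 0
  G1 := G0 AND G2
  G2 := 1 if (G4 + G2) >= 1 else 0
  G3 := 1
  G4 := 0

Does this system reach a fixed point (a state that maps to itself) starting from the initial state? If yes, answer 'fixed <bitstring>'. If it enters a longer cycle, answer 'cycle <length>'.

Step 0: 10110
Step 1: G0=(1+0>=2)=0 G1=G0&G2=1&1=1 G2=(0+1>=1)=1 G3=1(const) G4=0(const) -> 01110
Step 2: G0=(1+1>=2)=1 G1=G0&G2=0&1=0 G2=(0+1>=1)=1 G3=1(const) G4=0(const) -> 10110
Cycle of length 2 starting at step 0 -> no fixed point

Answer: cycle 2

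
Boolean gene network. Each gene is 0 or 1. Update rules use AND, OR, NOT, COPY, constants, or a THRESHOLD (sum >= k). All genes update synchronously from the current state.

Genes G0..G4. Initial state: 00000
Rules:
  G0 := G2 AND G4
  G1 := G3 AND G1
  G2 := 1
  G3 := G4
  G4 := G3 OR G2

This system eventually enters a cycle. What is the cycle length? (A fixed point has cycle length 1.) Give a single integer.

Step 0: 00000
Step 1: G0=G2&G4=0&0=0 G1=G3&G1=0&0=0 G2=1(const) G3=G4=0 G4=G3|G2=0|0=0 -> 00100
Step 2: G0=G2&G4=1&0=0 G1=G3&G1=0&0=0 G2=1(const) G3=G4=0 G4=G3|G2=0|1=1 -> 00101
Step 3: G0=G2&G4=1&1=1 G1=G3&G1=0&0=0 G2=1(const) G3=G4=1 G4=G3|G2=0|1=1 -> 10111
Step 4: G0=G2&G4=1&1=1 G1=G3&G1=1&0=0 G2=1(const) G3=G4=1 G4=G3|G2=1|1=1 -> 10111
State from step 4 equals state from step 3 -> cycle length 1

Answer: 1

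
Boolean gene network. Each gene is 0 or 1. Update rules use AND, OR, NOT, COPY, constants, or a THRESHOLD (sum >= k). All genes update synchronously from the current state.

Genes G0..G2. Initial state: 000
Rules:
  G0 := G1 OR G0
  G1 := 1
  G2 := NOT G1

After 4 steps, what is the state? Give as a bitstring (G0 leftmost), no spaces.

Step 1: G0=G1|G0=0|0=0 G1=1(const) G2=NOT G1=NOT 0=1 -> 011
Step 2: G0=G1|G0=1|0=1 G1=1(const) G2=NOT G1=NOT 1=0 -> 110
Step 3: G0=G1|G0=1|1=1 G1=1(const) G2=NOT G1=NOT 1=0 -> 110
Step 4: G0=G1|G0=1|1=1 G1=1(const) G2=NOT G1=NOT 1=0 -> 110

110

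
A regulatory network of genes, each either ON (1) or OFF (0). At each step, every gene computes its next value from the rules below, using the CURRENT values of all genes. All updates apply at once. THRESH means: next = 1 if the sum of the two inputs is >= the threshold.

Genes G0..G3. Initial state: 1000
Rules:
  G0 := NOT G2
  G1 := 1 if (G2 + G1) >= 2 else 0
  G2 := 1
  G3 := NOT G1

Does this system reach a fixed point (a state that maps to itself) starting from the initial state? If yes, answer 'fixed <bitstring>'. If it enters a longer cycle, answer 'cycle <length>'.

Answer: fixed 0011

Derivation:
Step 0: 1000
Step 1: G0=NOT G2=NOT 0=1 G1=(0+0>=2)=0 G2=1(const) G3=NOT G1=NOT 0=1 -> 1011
Step 2: G0=NOT G2=NOT 1=0 G1=(1+0>=2)=0 G2=1(const) G3=NOT G1=NOT 0=1 -> 0011
Step 3: G0=NOT G2=NOT 1=0 G1=(1+0>=2)=0 G2=1(const) G3=NOT G1=NOT 0=1 -> 0011
Fixed point reached at step 2: 0011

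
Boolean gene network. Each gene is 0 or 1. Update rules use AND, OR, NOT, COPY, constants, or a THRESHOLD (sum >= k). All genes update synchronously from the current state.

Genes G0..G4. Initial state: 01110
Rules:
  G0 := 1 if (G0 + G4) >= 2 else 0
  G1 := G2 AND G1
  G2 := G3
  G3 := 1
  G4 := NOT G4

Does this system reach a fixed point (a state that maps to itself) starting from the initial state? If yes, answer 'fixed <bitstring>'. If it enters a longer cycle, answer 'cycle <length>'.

Answer: cycle 2

Derivation:
Step 0: 01110
Step 1: G0=(0+0>=2)=0 G1=G2&G1=1&1=1 G2=G3=1 G3=1(const) G4=NOT G4=NOT 0=1 -> 01111
Step 2: G0=(0+1>=2)=0 G1=G2&G1=1&1=1 G2=G3=1 G3=1(const) G4=NOT G4=NOT 1=0 -> 01110
Cycle of length 2 starting at step 0 -> no fixed point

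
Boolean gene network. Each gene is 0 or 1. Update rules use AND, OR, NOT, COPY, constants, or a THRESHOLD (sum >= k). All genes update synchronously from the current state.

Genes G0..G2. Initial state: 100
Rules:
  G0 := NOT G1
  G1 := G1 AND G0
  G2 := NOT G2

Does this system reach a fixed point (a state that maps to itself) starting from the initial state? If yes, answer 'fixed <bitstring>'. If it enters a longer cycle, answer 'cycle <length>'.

Answer: cycle 2

Derivation:
Step 0: 100
Step 1: G0=NOT G1=NOT 0=1 G1=G1&G0=0&1=0 G2=NOT G2=NOT 0=1 -> 101
Step 2: G0=NOT G1=NOT 0=1 G1=G1&G0=0&1=0 G2=NOT G2=NOT 1=0 -> 100
Cycle of length 2 starting at step 0 -> no fixed point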